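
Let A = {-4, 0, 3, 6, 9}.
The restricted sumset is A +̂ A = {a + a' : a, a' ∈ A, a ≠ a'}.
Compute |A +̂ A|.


Restricted sumset: A +̂ A = {a + a' : a ∈ A, a' ∈ A, a ≠ a'}.
Equivalently, take A + A and drop any sum 2a that is achievable ONLY as a + a for a ∈ A (i.e. sums representable only with equal summands).
Enumerate pairs (a, a') with a < a' (symmetric, so each unordered pair gives one sum; this covers all a ≠ a'):
  -4 + 0 = -4
  -4 + 3 = -1
  -4 + 6 = 2
  -4 + 9 = 5
  0 + 3 = 3
  0 + 6 = 6
  0 + 9 = 9
  3 + 6 = 9
  3 + 9 = 12
  6 + 9 = 15
Collected distinct sums: {-4, -1, 2, 3, 5, 6, 9, 12, 15}
|A +̂ A| = 9
(Reference bound: |A +̂ A| ≥ 2|A| - 3 for |A| ≥ 2, with |A| = 5 giving ≥ 7.)

|A +̂ A| = 9


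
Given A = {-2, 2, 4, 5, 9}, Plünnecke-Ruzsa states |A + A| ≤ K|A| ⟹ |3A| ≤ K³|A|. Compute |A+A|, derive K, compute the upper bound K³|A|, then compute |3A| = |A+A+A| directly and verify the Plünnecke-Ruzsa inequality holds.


|A| = 5.
Step 1: Compute A + A by enumerating all 25 pairs.
A + A = {-4, 0, 2, 3, 4, 6, 7, 8, 9, 10, 11, 13, 14, 18}, so |A + A| = 14.
Step 2: Doubling constant K = |A + A|/|A| = 14/5 = 14/5 ≈ 2.8000.
Step 3: Plünnecke-Ruzsa gives |3A| ≤ K³·|A| = (2.8000)³ · 5 ≈ 109.7600.
Step 4: Compute 3A = A + A + A directly by enumerating all triples (a,b,c) ∈ A³; |3A| = 25.
Step 5: Check 25 ≤ 109.7600? Yes ✓.

K = 14/5, Plünnecke-Ruzsa bound K³|A| ≈ 109.7600, |3A| = 25, inequality holds.


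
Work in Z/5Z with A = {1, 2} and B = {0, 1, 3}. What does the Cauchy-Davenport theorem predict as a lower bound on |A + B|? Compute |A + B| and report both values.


Cauchy-Davenport: |A + B| ≥ min(p, |A| + |B| - 1) for A, B nonempty in Z/pZ.
|A| = 2, |B| = 3, p = 5.
CD lower bound = min(5, 2 + 3 - 1) = min(5, 4) = 4.
Compute A + B mod 5 directly:
a = 1: 1+0=1, 1+1=2, 1+3=4
a = 2: 2+0=2, 2+1=3, 2+3=0
A + B = {0, 1, 2, 3, 4}, so |A + B| = 5.
Verify: 5 ≥ 4? Yes ✓.

CD lower bound = 4, actual |A + B| = 5.


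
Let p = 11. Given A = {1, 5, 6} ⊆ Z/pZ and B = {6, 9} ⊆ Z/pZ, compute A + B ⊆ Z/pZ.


Work in Z/11Z: reduce every sum a + b modulo 11.
Enumerate all 6 pairs:
a = 1: 1+6=7, 1+9=10
a = 5: 5+6=0, 5+9=3
a = 6: 6+6=1, 6+9=4
Distinct residues collected: {0, 1, 3, 4, 7, 10}
|A + B| = 6 (out of 11 total residues).

A + B = {0, 1, 3, 4, 7, 10}


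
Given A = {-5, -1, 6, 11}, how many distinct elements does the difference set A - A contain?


A - A = {a - a' : a, a' ∈ A}; |A| = 4.
Bounds: 2|A|-1 ≤ |A - A| ≤ |A|² - |A| + 1, i.e. 7 ≤ |A - A| ≤ 13.
Note: 0 ∈ A - A always (from a - a). The set is symmetric: if d ∈ A - A then -d ∈ A - A.
Enumerate nonzero differences d = a - a' with a > a' (then include -d):
Positive differences: {4, 5, 7, 11, 12, 16}
Full difference set: {0} ∪ (positive diffs) ∪ (negative diffs).
|A - A| = 1 + 2·6 = 13 (matches direct enumeration: 13).

|A - A| = 13


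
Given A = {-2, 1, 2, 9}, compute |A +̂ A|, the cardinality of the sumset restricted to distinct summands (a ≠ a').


Restricted sumset: A +̂ A = {a + a' : a ∈ A, a' ∈ A, a ≠ a'}.
Equivalently, take A + A and drop any sum 2a that is achievable ONLY as a + a for a ∈ A (i.e. sums representable only with equal summands).
Enumerate pairs (a, a') with a < a' (symmetric, so each unordered pair gives one sum; this covers all a ≠ a'):
  -2 + 1 = -1
  -2 + 2 = 0
  -2 + 9 = 7
  1 + 2 = 3
  1 + 9 = 10
  2 + 9 = 11
Collected distinct sums: {-1, 0, 3, 7, 10, 11}
|A +̂ A| = 6
(Reference bound: |A +̂ A| ≥ 2|A| - 3 for |A| ≥ 2, with |A| = 4 giving ≥ 5.)

|A +̂ A| = 6


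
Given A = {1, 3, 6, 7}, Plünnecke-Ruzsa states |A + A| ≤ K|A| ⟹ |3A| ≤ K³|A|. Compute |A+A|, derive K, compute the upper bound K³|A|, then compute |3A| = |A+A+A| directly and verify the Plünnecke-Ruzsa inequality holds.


|A| = 4.
Step 1: Compute A + A by enumerating all 16 pairs.
A + A = {2, 4, 6, 7, 8, 9, 10, 12, 13, 14}, so |A + A| = 10.
Step 2: Doubling constant K = |A + A|/|A| = 10/4 = 10/4 ≈ 2.5000.
Step 3: Plünnecke-Ruzsa gives |3A| ≤ K³·|A| = (2.5000)³ · 4 ≈ 62.5000.
Step 4: Compute 3A = A + A + A directly by enumerating all triples (a,b,c) ∈ A³; |3A| = 17.
Step 5: Check 17 ≤ 62.5000? Yes ✓.

K = 10/4, Plünnecke-Ruzsa bound K³|A| ≈ 62.5000, |3A| = 17, inequality holds.


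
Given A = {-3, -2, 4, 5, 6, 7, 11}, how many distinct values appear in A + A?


A + A = {a + a' : a, a' ∈ A}; |A| = 7.
General bounds: 2|A| - 1 ≤ |A + A| ≤ |A|(|A|+1)/2, i.e. 13 ≤ |A + A| ≤ 28.
Lower bound 2|A|-1 is attained iff A is an arithmetic progression.
Enumerate sums a + a' for a ≤ a' (symmetric, so this suffices):
a = -3: -3+-3=-6, -3+-2=-5, -3+4=1, -3+5=2, -3+6=3, -3+7=4, -3+11=8
a = -2: -2+-2=-4, -2+4=2, -2+5=3, -2+6=4, -2+7=5, -2+11=9
a = 4: 4+4=8, 4+5=9, 4+6=10, 4+7=11, 4+11=15
a = 5: 5+5=10, 5+6=11, 5+7=12, 5+11=16
a = 6: 6+6=12, 6+7=13, 6+11=17
a = 7: 7+7=14, 7+11=18
a = 11: 11+11=22
Distinct sums: {-6, -5, -4, 1, 2, 3, 4, 5, 8, 9, 10, 11, 12, 13, 14, 15, 16, 17, 18, 22}
|A + A| = 20

|A + A| = 20


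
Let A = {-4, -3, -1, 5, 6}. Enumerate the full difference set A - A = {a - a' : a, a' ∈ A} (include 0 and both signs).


A - A = {a - a' : a, a' ∈ A}.
Compute a - a' for each ordered pair (a, a'):
a = -4: -4--4=0, -4--3=-1, -4--1=-3, -4-5=-9, -4-6=-10
a = -3: -3--4=1, -3--3=0, -3--1=-2, -3-5=-8, -3-6=-9
a = -1: -1--4=3, -1--3=2, -1--1=0, -1-5=-6, -1-6=-7
a = 5: 5--4=9, 5--3=8, 5--1=6, 5-5=0, 5-6=-1
a = 6: 6--4=10, 6--3=9, 6--1=7, 6-5=1, 6-6=0
Collecting distinct values (and noting 0 appears from a-a):
A - A = {-10, -9, -8, -7, -6, -3, -2, -1, 0, 1, 2, 3, 6, 7, 8, 9, 10}
|A - A| = 17

A - A = {-10, -9, -8, -7, -6, -3, -2, -1, 0, 1, 2, 3, 6, 7, 8, 9, 10}


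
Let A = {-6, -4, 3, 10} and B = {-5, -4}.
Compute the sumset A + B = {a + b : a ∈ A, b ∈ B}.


A + B = {a + b : a ∈ A, b ∈ B}.
Enumerate all |A|·|B| = 4·2 = 8 pairs (a, b) and collect distinct sums.
a = -6: -6+-5=-11, -6+-4=-10
a = -4: -4+-5=-9, -4+-4=-8
a = 3: 3+-5=-2, 3+-4=-1
a = 10: 10+-5=5, 10+-4=6
Collecting distinct sums: A + B = {-11, -10, -9, -8, -2, -1, 5, 6}
|A + B| = 8

A + B = {-11, -10, -9, -8, -2, -1, 5, 6}


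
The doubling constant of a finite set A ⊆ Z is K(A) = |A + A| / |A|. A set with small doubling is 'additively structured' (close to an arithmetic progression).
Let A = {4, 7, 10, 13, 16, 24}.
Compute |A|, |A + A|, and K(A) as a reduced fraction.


|A| = 6.
Compute A + A by enumerating all 36 pairs.
A + A = {8, 11, 14, 17, 20, 23, 26, 28, 29, 31, 32, 34, 37, 40, 48}, so |A + A| = 15.
K = |A + A| / |A| = 15/6 = 5/2 ≈ 2.5000.
Reference: AP of size 6 gives K = 11/6 ≈ 1.8333; a fully generic set of size 6 gives K ≈ 3.5000.

|A| = 6, |A + A| = 15, K = 15/6 = 5/2.


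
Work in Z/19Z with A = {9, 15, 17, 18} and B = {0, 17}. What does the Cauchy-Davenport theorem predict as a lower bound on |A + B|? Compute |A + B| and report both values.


Cauchy-Davenport: |A + B| ≥ min(p, |A| + |B| - 1) for A, B nonempty in Z/pZ.
|A| = 4, |B| = 2, p = 19.
CD lower bound = min(19, 4 + 2 - 1) = min(19, 5) = 5.
Compute A + B mod 19 directly:
a = 9: 9+0=9, 9+17=7
a = 15: 15+0=15, 15+17=13
a = 17: 17+0=17, 17+17=15
a = 18: 18+0=18, 18+17=16
A + B = {7, 9, 13, 15, 16, 17, 18}, so |A + B| = 7.
Verify: 7 ≥ 5? Yes ✓.

CD lower bound = 5, actual |A + B| = 7.


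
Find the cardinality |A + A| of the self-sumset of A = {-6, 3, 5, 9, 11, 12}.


A + A = {a + a' : a, a' ∈ A}; |A| = 6.
General bounds: 2|A| - 1 ≤ |A + A| ≤ |A|(|A|+1)/2, i.e. 11 ≤ |A + A| ≤ 21.
Lower bound 2|A|-1 is attained iff A is an arithmetic progression.
Enumerate sums a + a' for a ≤ a' (symmetric, so this suffices):
a = -6: -6+-6=-12, -6+3=-3, -6+5=-1, -6+9=3, -6+11=5, -6+12=6
a = 3: 3+3=6, 3+5=8, 3+9=12, 3+11=14, 3+12=15
a = 5: 5+5=10, 5+9=14, 5+11=16, 5+12=17
a = 9: 9+9=18, 9+11=20, 9+12=21
a = 11: 11+11=22, 11+12=23
a = 12: 12+12=24
Distinct sums: {-12, -3, -1, 3, 5, 6, 8, 10, 12, 14, 15, 16, 17, 18, 20, 21, 22, 23, 24}
|A + A| = 19

|A + A| = 19


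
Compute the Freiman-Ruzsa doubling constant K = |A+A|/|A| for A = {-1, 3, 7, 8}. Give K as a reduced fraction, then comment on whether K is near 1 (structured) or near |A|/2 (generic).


|A| = 4.
Compute A + A by enumerating all 16 pairs.
A + A = {-2, 2, 6, 7, 10, 11, 14, 15, 16}, so |A + A| = 9.
K = |A + A| / |A| = 9/4 (already in lowest terms) ≈ 2.2500.
Reference: AP of size 4 gives K = 7/4 ≈ 1.7500; a fully generic set of size 4 gives K ≈ 2.5000.

|A| = 4, |A + A| = 9, K = 9/4.


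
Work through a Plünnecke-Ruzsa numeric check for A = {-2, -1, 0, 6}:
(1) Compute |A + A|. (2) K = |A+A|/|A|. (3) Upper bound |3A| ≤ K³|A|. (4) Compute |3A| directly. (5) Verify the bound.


|A| = 4.
Step 1: Compute A + A by enumerating all 16 pairs.
A + A = {-4, -3, -2, -1, 0, 4, 5, 6, 12}, so |A + A| = 9.
Step 2: Doubling constant K = |A + A|/|A| = 9/4 = 9/4 ≈ 2.2500.
Step 3: Plünnecke-Ruzsa gives |3A| ≤ K³·|A| = (2.2500)³ · 4 ≈ 45.5625.
Step 4: Compute 3A = A + A + A directly by enumerating all triples (a,b,c) ∈ A³; |3A| = 16.
Step 5: Check 16 ≤ 45.5625? Yes ✓.

K = 9/4, Plünnecke-Ruzsa bound K³|A| ≈ 45.5625, |3A| = 16, inequality holds.


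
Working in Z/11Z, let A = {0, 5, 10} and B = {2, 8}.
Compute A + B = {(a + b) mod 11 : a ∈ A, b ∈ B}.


Work in Z/11Z: reduce every sum a + b modulo 11.
Enumerate all 6 pairs:
a = 0: 0+2=2, 0+8=8
a = 5: 5+2=7, 5+8=2
a = 10: 10+2=1, 10+8=7
Distinct residues collected: {1, 2, 7, 8}
|A + B| = 4 (out of 11 total residues).

A + B = {1, 2, 7, 8}


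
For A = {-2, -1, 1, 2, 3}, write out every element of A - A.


A - A = {a - a' : a, a' ∈ A}.
Compute a - a' for each ordered pair (a, a'):
a = -2: -2--2=0, -2--1=-1, -2-1=-3, -2-2=-4, -2-3=-5
a = -1: -1--2=1, -1--1=0, -1-1=-2, -1-2=-3, -1-3=-4
a = 1: 1--2=3, 1--1=2, 1-1=0, 1-2=-1, 1-3=-2
a = 2: 2--2=4, 2--1=3, 2-1=1, 2-2=0, 2-3=-1
a = 3: 3--2=5, 3--1=4, 3-1=2, 3-2=1, 3-3=0
Collecting distinct values (and noting 0 appears from a-a):
A - A = {-5, -4, -3, -2, -1, 0, 1, 2, 3, 4, 5}
|A - A| = 11

A - A = {-5, -4, -3, -2, -1, 0, 1, 2, 3, 4, 5}


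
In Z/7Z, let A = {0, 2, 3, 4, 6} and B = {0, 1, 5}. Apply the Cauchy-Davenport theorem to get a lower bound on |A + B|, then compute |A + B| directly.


Cauchy-Davenport: |A + B| ≥ min(p, |A| + |B| - 1) for A, B nonempty in Z/pZ.
|A| = 5, |B| = 3, p = 7.
CD lower bound = min(7, 5 + 3 - 1) = min(7, 7) = 7.
Compute A + B mod 7 directly:
a = 0: 0+0=0, 0+1=1, 0+5=5
a = 2: 2+0=2, 2+1=3, 2+5=0
a = 3: 3+0=3, 3+1=4, 3+5=1
a = 4: 4+0=4, 4+1=5, 4+5=2
a = 6: 6+0=6, 6+1=0, 6+5=4
A + B = {0, 1, 2, 3, 4, 5, 6}, so |A + B| = 7.
Verify: 7 ≥ 7? Yes ✓.

CD lower bound = 7, actual |A + B| = 7.


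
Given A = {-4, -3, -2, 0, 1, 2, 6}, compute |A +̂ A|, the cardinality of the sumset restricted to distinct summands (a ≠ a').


Restricted sumset: A +̂ A = {a + a' : a ∈ A, a' ∈ A, a ≠ a'}.
Equivalently, take A + A and drop any sum 2a that is achievable ONLY as a + a for a ∈ A (i.e. sums representable only with equal summands).
Enumerate pairs (a, a') with a < a' (symmetric, so each unordered pair gives one sum; this covers all a ≠ a'):
  -4 + -3 = -7
  -4 + -2 = -6
  -4 + 0 = -4
  -4 + 1 = -3
  -4 + 2 = -2
  -4 + 6 = 2
  -3 + -2 = -5
  -3 + 0 = -3
  -3 + 1 = -2
  -3 + 2 = -1
  -3 + 6 = 3
  -2 + 0 = -2
  -2 + 1 = -1
  -2 + 2 = 0
  -2 + 6 = 4
  0 + 1 = 1
  0 + 2 = 2
  0 + 6 = 6
  1 + 2 = 3
  1 + 6 = 7
  2 + 6 = 8
Collected distinct sums: {-7, -6, -5, -4, -3, -2, -1, 0, 1, 2, 3, 4, 6, 7, 8}
|A +̂ A| = 15
(Reference bound: |A +̂ A| ≥ 2|A| - 3 for |A| ≥ 2, with |A| = 7 giving ≥ 11.)

|A +̂ A| = 15


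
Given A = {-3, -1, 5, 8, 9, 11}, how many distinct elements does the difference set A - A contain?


A - A = {a - a' : a, a' ∈ A}; |A| = 6.
Bounds: 2|A|-1 ≤ |A - A| ≤ |A|² - |A| + 1, i.e. 11 ≤ |A - A| ≤ 31.
Note: 0 ∈ A - A always (from a - a). The set is symmetric: if d ∈ A - A then -d ∈ A - A.
Enumerate nonzero differences d = a - a' with a > a' (then include -d):
Positive differences: {1, 2, 3, 4, 6, 8, 9, 10, 11, 12, 14}
Full difference set: {0} ∪ (positive diffs) ∪ (negative diffs).
|A - A| = 1 + 2·11 = 23 (matches direct enumeration: 23).

|A - A| = 23


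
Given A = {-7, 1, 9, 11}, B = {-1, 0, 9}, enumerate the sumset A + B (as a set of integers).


A + B = {a + b : a ∈ A, b ∈ B}.
Enumerate all |A|·|B| = 4·3 = 12 pairs (a, b) and collect distinct sums.
a = -7: -7+-1=-8, -7+0=-7, -7+9=2
a = 1: 1+-1=0, 1+0=1, 1+9=10
a = 9: 9+-1=8, 9+0=9, 9+9=18
a = 11: 11+-1=10, 11+0=11, 11+9=20
Collecting distinct sums: A + B = {-8, -7, 0, 1, 2, 8, 9, 10, 11, 18, 20}
|A + B| = 11

A + B = {-8, -7, 0, 1, 2, 8, 9, 10, 11, 18, 20}


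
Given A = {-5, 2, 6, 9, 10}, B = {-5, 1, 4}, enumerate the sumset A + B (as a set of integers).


A + B = {a + b : a ∈ A, b ∈ B}.
Enumerate all |A|·|B| = 5·3 = 15 pairs (a, b) and collect distinct sums.
a = -5: -5+-5=-10, -5+1=-4, -5+4=-1
a = 2: 2+-5=-3, 2+1=3, 2+4=6
a = 6: 6+-5=1, 6+1=7, 6+4=10
a = 9: 9+-5=4, 9+1=10, 9+4=13
a = 10: 10+-5=5, 10+1=11, 10+4=14
Collecting distinct sums: A + B = {-10, -4, -3, -1, 1, 3, 4, 5, 6, 7, 10, 11, 13, 14}
|A + B| = 14

A + B = {-10, -4, -3, -1, 1, 3, 4, 5, 6, 7, 10, 11, 13, 14}


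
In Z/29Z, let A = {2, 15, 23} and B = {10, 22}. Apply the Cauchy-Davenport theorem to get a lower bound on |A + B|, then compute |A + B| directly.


Cauchy-Davenport: |A + B| ≥ min(p, |A| + |B| - 1) for A, B nonempty in Z/pZ.
|A| = 3, |B| = 2, p = 29.
CD lower bound = min(29, 3 + 2 - 1) = min(29, 4) = 4.
Compute A + B mod 29 directly:
a = 2: 2+10=12, 2+22=24
a = 15: 15+10=25, 15+22=8
a = 23: 23+10=4, 23+22=16
A + B = {4, 8, 12, 16, 24, 25}, so |A + B| = 6.
Verify: 6 ≥ 4? Yes ✓.

CD lower bound = 4, actual |A + B| = 6.


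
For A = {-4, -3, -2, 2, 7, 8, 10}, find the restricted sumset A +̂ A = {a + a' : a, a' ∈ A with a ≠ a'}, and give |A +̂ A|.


Restricted sumset: A +̂ A = {a + a' : a ∈ A, a' ∈ A, a ≠ a'}.
Equivalently, take A + A and drop any sum 2a that is achievable ONLY as a + a for a ∈ A (i.e. sums representable only with equal summands).
Enumerate pairs (a, a') with a < a' (symmetric, so each unordered pair gives one sum; this covers all a ≠ a'):
  -4 + -3 = -7
  -4 + -2 = -6
  -4 + 2 = -2
  -4 + 7 = 3
  -4 + 8 = 4
  -4 + 10 = 6
  -3 + -2 = -5
  -3 + 2 = -1
  -3 + 7 = 4
  -3 + 8 = 5
  -3 + 10 = 7
  -2 + 2 = 0
  -2 + 7 = 5
  -2 + 8 = 6
  -2 + 10 = 8
  2 + 7 = 9
  2 + 8 = 10
  2 + 10 = 12
  7 + 8 = 15
  7 + 10 = 17
  8 + 10 = 18
Collected distinct sums: {-7, -6, -5, -2, -1, 0, 3, 4, 5, 6, 7, 8, 9, 10, 12, 15, 17, 18}
|A +̂ A| = 18
(Reference bound: |A +̂ A| ≥ 2|A| - 3 for |A| ≥ 2, with |A| = 7 giving ≥ 11.)

|A +̂ A| = 18


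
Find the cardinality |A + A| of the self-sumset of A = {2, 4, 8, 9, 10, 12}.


A + A = {a + a' : a, a' ∈ A}; |A| = 6.
General bounds: 2|A| - 1 ≤ |A + A| ≤ |A|(|A|+1)/2, i.e. 11 ≤ |A + A| ≤ 21.
Lower bound 2|A|-1 is attained iff A is an arithmetic progression.
Enumerate sums a + a' for a ≤ a' (symmetric, so this suffices):
a = 2: 2+2=4, 2+4=6, 2+8=10, 2+9=11, 2+10=12, 2+12=14
a = 4: 4+4=8, 4+8=12, 4+9=13, 4+10=14, 4+12=16
a = 8: 8+8=16, 8+9=17, 8+10=18, 8+12=20
a = 9: 9+9=18, 9+10=19, 9+12=21
a = 10: 10+10=20, 10+12=22
a = 12: 12+12=24
Distinct sums: {4, 6, 8, 10, 11, 12, 13, 14, 16, 17, 18, 19, 20, 21, 22, 24}
|A + A| = 16

|A + A| = 16


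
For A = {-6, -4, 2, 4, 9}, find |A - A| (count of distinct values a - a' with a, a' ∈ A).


A - A = {a - a' : a, a' ∈ A}; |A| = 5.
Bounds: 2|A|-1 ≤ |A - A| ≤ |A|² - |A| + 1, i.e. 9 ≤ |A - A| ≤ 21.
Note: 0 ∈ A - A always (from a - a). The set is symmetric: if d ∈ A - A then -d ∈ A - A.
Enumerate nonzero differences d = a - a' with a > a' (then include -d):
Positive differences: {2, 5, 6, 7, 8, 10, 13, 15}
Full difference set: {0} ∪ (positive diffs) ∪ (negative diffs).
|A - A| = 1 + 2·8 = 17 (matches direct enumeration: 17).

|A - A| = 17


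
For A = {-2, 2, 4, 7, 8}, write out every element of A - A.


A - A = {a - a' : a, a' ∈ A}.
Compute a - a' for each ordered pair (a, a'):
a = -2: -2--2=0, -2-2=-4, -2-4=-6, -2-7=-9, -2-8=-10
a = 2: 2--2=4, 2-2=0, 2-4=-2, 2-7=-5, 2-8=-6
a = 4: 4--2=6, 4-2=2, 4-4=0, 4-7=-3, 4-8=-4
a = 7: 7--2=9, 7-2=5, 7-4=3, 7-7=0, 7-8=-1
a = 8: 8--2=10, 8-2=6, 8-4=4, 8-7=1, 8-8=0
Collecting distinct values (and noting 0 appears from a-a):
A - A = {-10, -9, -6, -5, -4, -3, -2, -1, 0, 1, 2, 3, 4, 5, 6, 9, 10}
|A - A| = 17

A - A = {-10, -9, -6, -5, -4, -3, -2, -1, 0, 1, 2, 3, 4, 5, 6, 9, 10}


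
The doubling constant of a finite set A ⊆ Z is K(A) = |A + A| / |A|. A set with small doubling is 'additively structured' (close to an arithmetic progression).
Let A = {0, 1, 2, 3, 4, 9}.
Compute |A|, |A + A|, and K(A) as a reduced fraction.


|A| = 6.
Compute A + A by enumerating all 36 pairs.
A + A = {0, 1, 2, 3, 4, 5, 6, 7, 8, 9, 10, 11, 12, 13, 18}, so |A + A| = 15.
K = |A + A| / |A| = 15/6 = 5/2 ≈ 2.5000.
Reference: AP of size 6 gives K = 11/6 ≈ 1.8333; a fully generic set of size 6 gives K ≈ 3.5000.

|A| = 6, |A + A| = 15, K = 15/6 = 5/2.


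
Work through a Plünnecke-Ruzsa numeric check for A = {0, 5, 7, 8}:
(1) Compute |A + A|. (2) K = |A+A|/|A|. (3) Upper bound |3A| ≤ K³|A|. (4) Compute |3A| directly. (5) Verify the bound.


|A| = 4.
Step 1: Compute A + A by enumerating all 16 pairs.
A + A = {0, 5, 7, 8, 10, 12, 13, 14, 15, 16}, so |A + A| = 10.
Step 2: Doubling constant K = |A + A|/|A| = 10/4 = 10/4 ≈ 2.5000.
Step 3: Plünnecke-Ruzsa gives |3A| ≤ K³·|A| = (2.5000)³ · 4 ≈ 62.5000.
Step 4: Compute 3A = A + A + A directly by enumerating all triples (a,b,c) ∈ A³; |3A| = 18.
Step 5: Check 18 ≤ 62.5000? Yes ✓.

K = 10/4, Plünnecke-Ruzsa bound K³|A| ≈ 62.5000, |3A| = 18, inequality holds.


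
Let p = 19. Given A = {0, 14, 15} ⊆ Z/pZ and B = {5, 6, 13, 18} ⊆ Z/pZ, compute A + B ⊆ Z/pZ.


Work in Z/19Z: reduce every sum a + b modulo 19.
Enumerate all 12 pairs:
a = 0: 0+5=5, 0+6=6, 0+13=13, 0+18=18
a = 14: 14+5=0, 14+6=1, 14+13=8, 14+18=13
a = 15: 15+5=1, 15+6=2, 15+13=9, 15+18=14
Distinct residues collected: {0, 1, 2, 5, 6, 8, 9, 13, 14, 18}
|A + B| = 10 (out of 19 total residues).

A + B = {0, 1, 2, 5, 6, 8, 9, 13, 14, 18}


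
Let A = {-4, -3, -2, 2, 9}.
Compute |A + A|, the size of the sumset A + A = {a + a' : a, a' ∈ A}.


A + A = {a + a' : a, a' ∈ A}; |A| = 5.
General bounds: 2|A| - 1 ≤ |A + A| ≤ |A|(|A|+1)/2, i.e. 9 ≤ |A + A| ≤ 15.
Lower bound 2|A|-1 is attained iff A is an arithmetic progression.
Enumerate sums a + a' for a ≤ a' (symmetric, so this suffices):
a = -4: -4+-4=-8, -4+-3=-7, -4+-2=-6, -4+2=-2, -4+9=5
a = -3: -3+-3=-6, -3+-2=-5, -3+2=-1, -3+9=6
a = -2: -2+-2=-4, -2+2=0, -2+9=7
a = 2: 2+2=4, 2+9=11
a = 9: 9+9=18
Distinct sums: {-8, -7, -6, -5, -4, -2, -1, 0, 4, 5, 6, 7, 11, 18}
|A + A| = 14

|A + A| = 14


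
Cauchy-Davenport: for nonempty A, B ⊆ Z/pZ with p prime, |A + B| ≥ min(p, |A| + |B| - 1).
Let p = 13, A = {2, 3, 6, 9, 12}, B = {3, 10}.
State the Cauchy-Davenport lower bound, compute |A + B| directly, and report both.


Cauchy-Davenport: |A + B| ≥ min(p, |A| + |B| - 1) for A, B nonempty in Z/pZ.
|A| = 5, |B| = 2, p = 13.
CD lower bound = min(13, 5 + 2 - 1) = min(13, 6) = 6.
Compute A + B mod 13 directly:
a = 2: 2+3=5, 2+10=12
a = 3: 3+3=6, 3+10=0
a = 6: 6+3=9, 6+10=3
a = 9: 9+3=12, 9+10=6
a = 12: 12+3=2, 12+10=9
A + B = {0, 2, 3, 5, 6, 9, 12}, so |A + B| = 7.
Verify: 7 ≥ 6? Yes ✓.

CD lower bound = 6, actual |A + B| = 7.


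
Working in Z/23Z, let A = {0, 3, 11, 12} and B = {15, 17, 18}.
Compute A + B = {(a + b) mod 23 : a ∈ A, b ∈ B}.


Work in Z/23Z: reduce every sum a + b modulo 23.
Enumerate all 12 pairs:
a = 0: 0+15=15, 0+17=17, 0+18=18
a = 3: 3+15=18, 3+17=20, 3+18=21
a = 11: 11+15=3, 11+17=5, 11+18=6
a = 12: 12+15=4, 12+17=6, 12+18=7
Distinct residues collected: {3, 4, 5, 6, 7, 15, 17, 18, 20, 21}
|A + B| = 10 (out of 23 total residues).

A + B = {3, 4, 5, 6, 7, 15, 17, 18, 20, 21}


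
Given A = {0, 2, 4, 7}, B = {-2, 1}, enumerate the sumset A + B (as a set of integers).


A + B = {a + b : a ∈ A, b ∈ B}.
Enumerate all |A|·|B| = 4·2 = 8 pairs (a, b) and collect distinct sums.
a = 0: 0+-2=-2, 0+1=1
a = 2: 2+-2=0, 2+1=3
a = 4: 4+-2=2, 4+1=5
a = 7: 7+-2=5, 7+1=8
Collecting distinct sums: A + B = {-2, 0, 1, 2, 3, 5, 8}
|A + B| = 7

A + B = {-2, 0, 1, 2, 3, 5, 8}


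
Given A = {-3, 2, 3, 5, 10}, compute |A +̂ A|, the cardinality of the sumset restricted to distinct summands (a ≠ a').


Restricted sumset: A +̂ A = {a + a' : a ∈ A, a' ∈ A, a ≠ a'}.
Equivalently, take A + A and drop any sum 2a that is achievable ONLY as a + a for a ∈ A (i.e. sums representable only with equal summands).
Enumerate pairs (a, a') with a < a' (symmetric, so each unordered pair gives one sum; this covers all a ≠ a'):
  -3 + 2 = -1
  -3 + 3 = 0
  -3 + 5 = 2
  -3 + 10 = 7
  2 + 3 = 5
  2 + 5 = 7
  2 + 10 = 12
  3 + 5 = 8
  3 + 10 = 13
  5 + 10 = 15
Collected distinct sums: {-1, 0, 2, 5, 7, 8, 12, 13, 15}
|A +̂ A| = 9
(Reference bound: |A +̂ A| ≥ 2|A| - 3 for |A| ≥ 2, with |A| = 5 giving ≥ 7.)

|A +̂ A| = 9


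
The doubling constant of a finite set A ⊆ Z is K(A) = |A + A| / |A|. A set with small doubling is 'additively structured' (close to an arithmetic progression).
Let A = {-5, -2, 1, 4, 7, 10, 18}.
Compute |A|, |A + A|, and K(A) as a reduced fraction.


|A| = 7.
Compute A + A by enumerating all 49 pairs.
A + A = {-10, -7, -4, -1, 2, 5, 8, 11, 13, 14, 16, 17, 19, 20, 22, 25, 28, 36}, so |A + A| = 18.
K = |A + A| / |A| = 18/7 (already in lowest terms) ≈ 2.5714.
Reference: AP of size 7 gives K = 13/7 ≈ 1.8571; a fully generic set of size 7 gives K ≈ 4.0000.

|A| = 7, |A + A| = 18, K = 18/7.


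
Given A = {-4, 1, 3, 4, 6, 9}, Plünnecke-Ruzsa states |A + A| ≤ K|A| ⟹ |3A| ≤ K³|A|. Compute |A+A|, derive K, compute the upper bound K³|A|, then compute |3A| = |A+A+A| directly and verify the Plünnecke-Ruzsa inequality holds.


|A| = 6.
Step 1: Compute A + A by enumerating all 36 pairs.
A + A = {-8, -3, -1, 0, 2, 4, 5, 6, 7, 8, 9, 10, 12, 13, 15, 18}, so |A + A| = 16.
Step 2: Doubling constant K = |A + A|/|A| = 16/6 = 16/6 ≈ 2.6667.
Step 3: Plünnecke-Ruzsa gives |3A| ≤ K³·|A| = (2.6667)³ · 6 ≈ 113.7778.
Step 4: Compute 3A = A + A + A directly by enumerating all triples (a,b,c) ∈ A³; |3A| = 29.
Step 5: Check 29 ≤ 113.7778? Yes ✓.

K = 16/6, Plünnecke-Ruzsa bound K³|A| ≈ 113.7778, |3A| = 29, inequality holds.


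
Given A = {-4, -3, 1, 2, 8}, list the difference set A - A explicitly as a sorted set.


A - A = {a - a' : a, a' ∈ A}.
Compute a - a' for each ordered pair (a, a'):
a = -4: -4--4=0, -4--3=-1, -4-1=-5, -4-2=-6, -4-8=-12
a = -3: -3--4=1, -3--3=0, -3-1=-4, -3-2=-5, -3-8=-11
a = 1: 1--4=5, 1--3=4, 1-1=0, 1-2=-1, 1-8=-7
a = 2: 2--4=6, 2--3=5, 2-1=1, 2-2=0, 2-8=-6
a = 8: 8--4=12, 8--3=11, 8-1=7, 8-2=6, 8-8=0
Collecting distinct values (and noting 0 appears from a-a):
A - A = {-12, -11, -7, -6, -5, -4, -1, 0, 1, 4, 5, 6, 7, 11, 12}
|A - A| = 15

A - A = {-12, -11, -7, -6, -5, -4, -1, 0, 1, 4, 5, 6, 7, 11, 12}


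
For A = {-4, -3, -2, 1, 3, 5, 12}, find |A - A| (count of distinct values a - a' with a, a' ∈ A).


A - A = {a - a' : a, a' ∈ A}; |A| = 7.
Bounds: 2|A|-1 ≤ |A - A| ≤ |A|² - |A| + 1, i.e. 13 ≤ |A - A| ≤ 43.
Note: 0 ∈ A - A always (from a - a). The set is symmetric: if d ∈ A - A then -d ∈ A - A.
Enumerate nonzero differences d = a - a' with a > a' (then include -d):
Positive differences: {1, 2, 3, 4, 5, 6, 7, 8, 9, 11, 14, 15, 16}
Full difference set: {0} ∪ (positive diffs) ∪ (negative diffs).
|A - A| = 1 + 2·13 = 27 (matches direct enumeration: 27).

|A - A| = 27


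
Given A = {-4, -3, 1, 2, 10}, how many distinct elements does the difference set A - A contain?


A - A = {a - a' : a, a' ∈ A}; |A| = 5.
Bounds: 2|A|-1 ≤ |A - A| ≤ |A|² - |A| + 1, i.e. 9 ≤ |A - A| ≤ 21.
Note: 0 ∈ A - A always (from a - a). The set is symmetric: if d ∈ A - A then -d ∈ A - A.
Enumerate nonzero differences d = a - a' with a > a' (then include -d):
Positive differences: {1, 4, 5, 6, 8, 9, 13, 14}
Full difference set: {0} ∪ (positive diffs) ∪ (negative diffs).
|A - A| = 1 + 2·8 = 17 (matches direct enumeration: 17).

|A - A| = 17


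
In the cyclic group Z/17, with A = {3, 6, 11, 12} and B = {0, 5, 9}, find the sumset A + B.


Work in Z/17Z: reduce every sum a + b modulo 17.
Enumerate all 12 pairs:
a = 3: 3+0=3, 3+5=8, 3+9=12
a = 6: 6+0=6, 6+5=11, 6+9=15
a = 11: 11+0=11, 11+5=16, 11+9=3
a = 12: 12+0=12, 12+5=0, 12+9=4
Distinct residues collected: {0, 3, 4, 6, 8, 11, 12, 15, 16}
|A + B| = 9 (out of 17 total residues).

A + B = {0, 3, 4, 6, 8, 11, 12, 15, 16}


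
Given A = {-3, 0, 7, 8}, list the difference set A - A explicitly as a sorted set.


A - A = {a - a' : a, a' ∈ A}.
Compute a - a' for each ordered pair (a, a'):
a = -3: -3--3=0, -3-0=-3, -3-7=-10, -3-8=-11
a = 0: 0--3=3, 0-0=0, 0-7=-7, 0-8=-8
a = 7: 7--3=10, 7-0=7, 7-7=0, 7-8=-1
a = 8: 8--3=11, 8-0=8, 8-7=1, 8-8=0
Collecting distinct values (and noting 0 appears from a-a):
A - A = {-11, -10, -8, -7, -3, -1, 0, 1, 3, 7, 8, 10, 11}
|A - A| = 13

A - A = {-11, -10, -8, -7, -3, -1, 0, 1, 3, 7, 8, 10, 11}


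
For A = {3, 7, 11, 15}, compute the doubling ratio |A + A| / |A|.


|A| = 4.
Compute A + A by enumerating all 16 pairs.
A + A = {6, 10, 14, 18, 22, 26, 30}, so |A + A| = 7.
K = |A + A| / |A| = 7/4 (already in lowest terms) ≈ 1.7500.
Reference: AP of size 4 gives K = 7/4 ≈ 1.7500; a fully generic set of size 4 gives K ≈ 2.5000.

|A| = 4, |A + A| = 7, K = 7/4.


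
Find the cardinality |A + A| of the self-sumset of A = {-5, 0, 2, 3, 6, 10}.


A + A = {a + a' : a, a' ∈ A}; |A| = 6.
General bounds: 2|A| - 1 ≤ |A + A| ≤ |A|(|A|+1)/2, i.e. 11 ≤ |A + A| ≤ 21.
Lower bound 2|A|-1 is attained iff A is an arithmetic progression.
Enumerate sums a + a' for a ≤ a' (symmetric, so this suffices):
a = -5: -5+-5=-10, -5+0=-5, -5+2=-3, -5+3=-2, -5+6=1, -5+10=5
a = 0: 0+0=0, 0+2=2, 0+3=3, 0+6=6, 0+10=10
a = 2: 2+2=4, 2+3=5, 2+6=8, 2+10=12
a = 3: 3+3=6, 3+6=9, 3+10=13
a = 6: 6+6=12, 6+10=16
a = 10: 10+10=20
Distinct sums: {-10, -5, -3, -2, 0, 1, 2, 3, 4, 5, 6, 8, 9, 10, 12, 13, 16, 20}
|A + A| = 18

|A + A| = 18


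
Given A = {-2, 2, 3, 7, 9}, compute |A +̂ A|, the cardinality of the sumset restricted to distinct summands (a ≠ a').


Restricted sumset: A +̂ A = {a + a' : a ∈ A, a' ∈ A, a ≠ a'}.
Equivalently, take A + A and drop any sum 2a that is achievable ONLY as a + a for a ∈ A (i.e. sums representable only with equal summands).
Enumerate pairs (a, a') with a < a' (symmetric, so each unordered pair gives one sum; this covers all a ≠ a'):
  -2 + 2 = 0
  -2 + 3 = 1
  -2 + 7 = 5
  -2 + 9 = 7
  2 + 3 = 5
  2 + 7 = 9
  2 + 9 = 11
  3 + 7 = 10
  3 + 9 = 12
  7 + 9 = 16
Collected distinct sums: {0, 1, 5, 7, 9, 10, 11, 12, 16}
|A +̂ A| = 9
(Reference bound: |A +̂ A| ≥ 2|A| - 3 for |A| ≥ 2, with |A| = 5 giving ≥ 7.)

|A +̂ A| = 9


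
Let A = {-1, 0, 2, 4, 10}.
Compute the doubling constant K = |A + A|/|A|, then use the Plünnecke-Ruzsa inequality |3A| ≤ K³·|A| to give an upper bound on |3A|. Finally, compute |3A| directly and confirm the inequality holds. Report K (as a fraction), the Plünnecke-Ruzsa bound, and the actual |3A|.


|A| = 5.
Step 1: Compute A + A by enumerating all 25 pairs.
A + A = {-2, -1, 0, 1, 2, 3, 4, 6, 8, 9, 10, 12, 14, 20}, so |A + A| = 14.
Step 2: Doubling constant K = |A + A|/|A| = 14/5 = 14/5 ≈ 2.8000.
Step 3: Plünnecke-Ruzsa gives |3A| ≤ K³·|A| = (2.8000)³ · 5 ≈ 109.7600.
Step 4: Compute 3A = A + A + A directly by enumerating all triples (a,b,c) ∈ A³; |3A| = 25.
Step 5: Check 25 ≤ 109.7600? Yes ✓.

K = 14/5, Plünnecke-Ruzsa bound K³|A| ≈ 109.7600, |3A| = 25, inequality holds.


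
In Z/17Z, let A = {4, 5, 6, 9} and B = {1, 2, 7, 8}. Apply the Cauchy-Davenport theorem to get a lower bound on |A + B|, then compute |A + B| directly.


Cauchy-Davenport: |A + B| ≥ min(p, |A| + |B| - 1) for A, B nonempty in Z/pZ.
|A| = 4, |B| = 4, p = 17.
CD lower bound = min(17, 4 + 4 - 1) = min(17, 7) = 7.
Compute A + B mod 17 directly:
a = 4: 4+1=5, 4+2=6, 4+7=11, 4+8=12
a = 5: 5+1=6, 5+2=7, 5+7=12, 5+8=13
a = 6: 6+1=7, 6+2=8, 6+7=13, 6+8=14
a = 9: 9+1=10, 9+2=11, 9+7=16, 9+8=0
A + B = {0, 5, 6, 7, 8, 10, 11, 12, 13, 14, 16}, so |A + B| = 11.
Verify: 11 ≥ 7? Yes ✓.

CD lower bound = 7, actual |A + B| = 11.


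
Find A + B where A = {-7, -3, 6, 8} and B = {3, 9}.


A + B = {a + b : a ∈ A, b ∈ B}.
Enumerate all |A|·|B| = 4·2 = 8 pairs (a, b) and collect distinct sums.
a = -7: -7+3=-4, -7+9=2
a = -3: -3+3=0, -3+9=6
a = 6: 6+3=9, 6+9=15
a = 8: 8+3=11, 8+9=17
Collecting distinct sums: A + B = {-4, 0, 2, 6, 9, 11, 15, 17}
|A + B| = 8

A + B = {-4, 0, 2, 6, 9, 11, 15, 17}


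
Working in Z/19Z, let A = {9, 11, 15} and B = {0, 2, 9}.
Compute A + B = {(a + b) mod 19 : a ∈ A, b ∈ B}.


Work in Z/19Z: reduce every sum a + b modulo 19.
Enumerate all 9 pairs:
a = 9: 9+0=9, 9+2=11, 9+9=18
a = 11: 11+0=11, 11+2=13, 11+9=1
a = 15: 15+0=15, 15+2=17, 15+9=5
Distinct residues collected: {1, 5, 9, 11, 13, 15, 17, 18}
|A + B| = 8 (out of 19 total residues).

A + B = {1, 5, 9, 11, 13, 15, 17, 18}


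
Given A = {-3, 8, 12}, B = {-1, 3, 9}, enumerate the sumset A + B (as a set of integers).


A + B = {a + b : a ∈ A, b ∈ B}.
Enumerate all |A|·|B| = 3·3 = 9 pairs (a, b) and collect distinct sums.
a = -3: -3+-1=-4, -3+3=0, -3+9=6
a = 8: 8+-1=7, 8+3=11, 8+9=17
a = 12: 12+-1=11, 12+3=15, 12+9=21
Collecting distinct sums: A + B = {-4, 0, 6, 7, 11, 15, 17, 21}
|A + B| = 8

A + B = {-4, 0, 6, 7, 11, 15, 17, 21}


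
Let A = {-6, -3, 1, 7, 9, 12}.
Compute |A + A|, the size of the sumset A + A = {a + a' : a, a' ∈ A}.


A + A = {a + a' : a, a' ∈ A}; |A| = 6.
General bounds: 2|A| - 1 ≤ |A + A| ≤ |A|(|A|+1)/2, i.e. 11 ≤ |A + A| ≤ 21.
Lower bound 2|A|-1 is attained iff A is an arithmetic progression.
Enumerate sums a + a' for a ≤ a' (symmetric, so this suffices):
a = -6: -6+-6=-12, -6+-3=-9, -6+1=-5, -6+7=1, -6+9=3, -6+12=6
a = -3: -3+-3=-6, -3+1=-2, -3+7=4, -3+9=6, -3+12=9
a = 1: 1+1=2, 1+7=8, 1+9=10, 1+12=13
a = 7: 7+7=14, 7+9=16, 7+12=19
a = 9: 9+9=18, 9+12=21
a = 12: 12+12=24
Distinct sums: {-12, -9, -6, -5, -2, 1, 2, 3, 4, 6, 8, 9, 10, 13, 14, 16, 18, 19, 21, 24}
|A + A| = 20

|A + A| = 20


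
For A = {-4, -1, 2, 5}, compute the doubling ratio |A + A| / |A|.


|A| = 4.
Compute A + A by enumerating all 16 pairs.
A + A = {-8, -5, -2, 1, 4, 7, 10}, so |A + A| = 7.
K = |A + A| / |A| = 7/4 (already in lowest terms) ≈ 1.7500.
Reference: AP of size 4 gives K = 7/4 ≈ 1.7500; a fully generic set of size 4 gives K ≈ 2.5000.

|A| = 4, |A + A| = 7, K = 7/4.


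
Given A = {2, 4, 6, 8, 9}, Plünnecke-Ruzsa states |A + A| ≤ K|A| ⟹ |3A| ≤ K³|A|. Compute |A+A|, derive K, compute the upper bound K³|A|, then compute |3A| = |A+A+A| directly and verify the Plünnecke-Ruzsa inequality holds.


|A| = 5.
Step 1: Compute A + A by enumerating all 25 pairs.
A + A = {4, 6, 8, 10, 11, 12, 13, 14, 15, 16, 17, 18}, so |A + A| = 12.
Step 2: Doubling constant K = |A + A|/|A| = 12/5 = 12/5 ≈ 2.4000.
Step 3: Plünnecke-Ruzsa gives |3A| ≤ K³·|A| = (2.4000)³ · 5 ≈ 69.1200.
Step 4: Compute 3A = A + A + A directly by enumerating all triples (a,b,c) ∈ A³; |3A| = 19.
Step 5: Check 19 ≤ 69.1200? Yes ✓.

K = 12/5, Plünnecke-Ruzsa bound K³|A| ≈ 69.1200, |3A| = 19, inequality holds.


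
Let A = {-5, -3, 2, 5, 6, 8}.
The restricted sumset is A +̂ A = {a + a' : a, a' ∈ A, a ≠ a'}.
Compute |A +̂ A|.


Restricted sumset: A +̂ A = {a + a' : a ∈ A, a' ∈ A, a ≠ a'}.
Equivalently, take A + A and drop any sum 2a that is achievable ONLY as a + a for a ∈ A (i.e. sums representable only with equal summands).
Enumerate pairs (a, a') with a < a' (symmetric, so each unordered pair gives one sum; this covers all a ≠ a'):
  -5 + -3 = -8
  -5 + 2 = -3
  -5 + 5 = 0
  -5 + 6 = 1
  -5 + 8 = 3
  -3 + 2 = -1
  -3 + 5 = 2
  -3 + 6 = 3
  -3 + 8 = 5
  2 + 5 = 7
  2 + 6 = 8
  2 + 8 = 10
  5 + 6 = 11
  5 + 8 = 13
  6 + 8 = 14
Collected distinct sums: {-8, -3, -1, 0, 1, 2, 3, 5, 7, 8, 10, 11, 13, 14}
|A +̂ A| = 14
(Reference bound: |A +̂ A| ≥ 2|A| - 3 for |A| ≥ 2, with |A| = 6 giving ≥ 9.)

|A +̂ A| = 14


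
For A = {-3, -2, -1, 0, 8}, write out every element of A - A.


A - A = {a - a' : a, a' ∈ A}.
Compute a - a' for each ordered pair (a, a'):
a = -3: -3--3=0, -3--2=-1, -3--1=-2, -3-0=-3, -3-8=-11
a = -2: -2--3=1, -2--2=0, -2--1=-1, -2-0=-2, -2-8=-10
a = -1: -1--3=2, -1--2=1, -1--1=0, -1-0=-1, -1-8=-9
a = 0: 0--3=3, 0--2=2, 0--1=1, 0-0=0, 0-8=-8
a = 8: 8--3=11, 8--2=10, 8--1=9, 8-0=8, 8-8=0
Collecting distinct values (and noting 0 appears from a-a):
A - A = {-11, -10, -9, -8, -3, -2, -1, 0, 1, 2, 3, 8, 9, 10, 11}
|A - A| = 15

A - A = {-11, -10, -9, -8, -3, -2, -1, 0, 1, 2, 3, 8, 9, 10, 11}


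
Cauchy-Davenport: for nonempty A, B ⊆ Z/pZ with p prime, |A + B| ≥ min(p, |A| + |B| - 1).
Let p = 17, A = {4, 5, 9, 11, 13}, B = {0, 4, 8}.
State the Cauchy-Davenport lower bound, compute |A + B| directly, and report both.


Cauchy-Davenport: |A + B| ≥ min(p, |A| + |B| - 1) for A, B nonempty in Z/pZ.
|A| = 5, |B| = 3, p = 17.
CD lower bound = min(17, 5 + 3 - 1) = min(17, 7) = 7.
Compute A + B mod 17 directly:
a = 4: 4+0=4, 4+4=8, 4+8=12
a = 5: 5+0=5, 5+4=9, 5+8=13
a = 9: 9+0=9, 9+4=13, 9+8=0
a = 11: 11+0=11, 11+4=15, 11+8=2
a = 13: 13+0=13, 13+4=0, 13+8=4
A + B = {0, 2, 4, 5, 8, 9, 11, 12, 13, 15}, so |A + B| = 10.
Verify: 10 ≥ 7? Yes ✓.

CD lower bound = 7, actual |A + B| = 10.


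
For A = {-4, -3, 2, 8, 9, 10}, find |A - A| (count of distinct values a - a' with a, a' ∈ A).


A - A = {a - a' : a, a' ∈ A}; |A| = 6.
Bounds: 2|A|-1 ≤ |A - A| ≤ |A|² - |A| + 1, i.e. 11 ≤ |A - A| ≤ 31.
Note: 0 ∈ A - A always (from a - a). The set is symmetric: if d ∈ A - A then -d ∈ A - A.
Enumerate nonzero differences d = a - a' with a > a' (then include -d):
Positive differences: {1, 2, 5, 6, 7, 8, 11, 12, 13, 14}
Full difference set: {0} ∪ (positive diffs) ∪ (negative diffs).
|A - A| = 1 + 2·10 = 21 (matches direct enumeration: 21).

|A - A| = 21


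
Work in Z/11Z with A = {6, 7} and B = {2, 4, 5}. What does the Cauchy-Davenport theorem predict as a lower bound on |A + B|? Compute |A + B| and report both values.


Cauchy-Davenport: |A + B| ≥ min(p, |A| + |B| - 1) for A, B nonempty in Z/pZ.
|A| = 2, |B| = 3, p = 11.
CD lower bound = min(11, 2 + 3 - 1) = min(11, 4) = 4.
Compute A + B mod 11 directly:
a = 6: 6+2=8, 6+4=10, 6+5=0
a = 7: 7+2=9, 7+4=0, 7+5=1
A + B = {0, 1, 8, 9, 10}, so |A + B| = 5.
Verify: 5 ≥ 4? Yes ✓.

CD lower bound = 4, actual |A + B| = 5.


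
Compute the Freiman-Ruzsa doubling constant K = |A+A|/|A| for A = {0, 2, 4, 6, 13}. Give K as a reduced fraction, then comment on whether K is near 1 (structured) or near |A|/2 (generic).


|A| = 5.
Compute A + A by enumerating all 25 pairs.
A + A = {0, 2, 4, 6, 8, 10, 12, 13, 15, 17, 19, 26}, so |A + A| = 12.
K = |A + A| / |A| = 12/5 (already in lowest terms) ≈ 2.4000.
Reference: AP of size 5 gives K = 9/5 ≈ 1.8000; a fully generic set of size 5 gives K ≈ 3.0000.

|A| = 5, |A + A| = 12, K = 12/5.


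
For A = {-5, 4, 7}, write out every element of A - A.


A - A = {a - a' : a, a' ∈ A}.
Compute a - a' for each ordered pair (a, a'):
a = -5: -5--5=0, -5-4=-9, -5-7=-12
a = 4: 4--5=9, 4-4=0, 4-7=-3
a = 7: 7--5=12, 7-4=3, 7-7=0
Collecting distinct values (and noting 0 appears from a-a):
A - A = {-12, -9, -3, 0, 3, 9, 12}
|A - A| = 7

A - A = {-12, -9, -3, 0, 3, 9, 12}


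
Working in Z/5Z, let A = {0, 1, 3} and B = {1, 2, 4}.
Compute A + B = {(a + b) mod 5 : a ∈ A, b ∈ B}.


Work in Z/5Z: reduce every sum a + b modulo 5.
Enumerate all 9 pairs:
a = 0: 0+1=1, 0+2=2, 0+4=4
a = 1: 1+1=2, 1+2=3, 1+4=0
a = 3: 3+1=4, 3+2=0, 3+4=2
Distinct residues collected: {0, 1, 2, 3, 4}
|A + B| = 5 (out of 5 total residues).

A + B = {0, 1, 2, 3, 4}


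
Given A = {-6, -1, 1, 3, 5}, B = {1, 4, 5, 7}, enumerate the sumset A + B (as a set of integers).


A + B = {a + b : a ∈ A, b ∈ B}.
Enumerate all |A|·|B| = 5·4 = 20 pairs (a, b) and collect distinct sums.
a = -6: -6+1=-5, -6+4=-2, -6+5=-1, -6+7=1
a = -1: -1+1=0, -1+4=3, -1+5=4, -1+7=6
a = 1: 1+1=2, 1+4=5, 1+5=6, 1+7=8
a = 3: 3+1=4, 3+4=7, 3+5=8, 3+7=10
a = 5: 5+1=6, 5+4=9, 5+5=10, 5+7=12
Collecting distinct sums: A + B = {-5, -2, -1, 0, 1, 2, 3, 4, 5, 6, 7, 8, 9, 10, 12}
|A + B| = 15

A + B = {-5, -2, -1, 0, 1, 2, 3, 4, 5, 6, 7, 8, 9, 10, 12}


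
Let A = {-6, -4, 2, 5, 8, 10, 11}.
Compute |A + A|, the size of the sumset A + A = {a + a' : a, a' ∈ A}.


A + A = {a + a' : a, a' ∈ A}; |A| = 7.
General bounds: 2|A| - 1 ≤ |A + A| ≤ |A|(|A|+1)/2, i.e. 13 ≤ |A + A| ≤ 28.
Lower bound 2|A|-1 is attained iff A is an arithmetic progression.
Enumerate sums a + a' for a ≤ a' (symmetric, so this suffices):
a = -6: -6+-6=-12, -6+-4=-10, -6+2=-4, -6+5=-1, -6+8=2, -6+10=4, -6+11=5
a = -4: -4+-4=-8, -4+2=-2, -4+5=1, -4+8=4, -4+10=6, -4+11=7
a = 2: 2+2=4, 2+5=7, 2+8=10, 2+10=12, 2+11=13
a = 5: 5+5=10, 5+8=13, 5+10=15, 5+11=16
a = 8: 8+8=16, 8+10=18, 8+11=19
a = 10: 10+10=20, 10+11=21
a = 11: 11+11=22
Distinct sums: {-12, -10, -8, -4, -2, -1, 1, 2, 4, 5, 6, 7, 10, 12, 13, 15, 16, 18, 19, 20, 21, 22}
|A + A| = 22

|A + A| = 22


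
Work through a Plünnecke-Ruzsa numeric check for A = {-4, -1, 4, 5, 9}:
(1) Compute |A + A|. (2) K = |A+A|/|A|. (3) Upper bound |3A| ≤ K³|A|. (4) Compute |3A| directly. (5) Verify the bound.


|A| = 5.
Step 1: Compute A + A by enumerating all 25 pairs.
A + A = {-8, -5, -2, 0, 1, 3, 4, 5, 8, 9, 10, 13, 14, 18}, so |A + A| = 14.
Step 2: Doubling constant K = |A + A|/|A| = 14/5 = 14/5 ≈ 2.8000.
Step 3: Plünnecke-Ruzsa gives |3A| ≤ K³·|A| = (2.8000)³ · 5 ≈ 109.7600.
Step 4: Compute 3A = A + A + A directly by enumerating all triples (a,b,c) ∈ A³; |3A| = 27.
Step 5: Check 27 ≤ 109.7600? Yes ✓.

K = 14/5, Plünnecke-Ruzsa bound K³|A| ≈ 109.7600, |3A| = 27, inequality holds.


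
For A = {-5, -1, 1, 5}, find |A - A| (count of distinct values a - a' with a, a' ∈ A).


A - A = {a - a' : a, a' ∈ A}; |A| = 4.
Bounds: 2|A|-1 ≤ |A - A| ≤ |A|² - |A| + 1, i.e. 7 ≤ |A - A| ≤ 13.
Note: 0 ∈ A - A always (from a - a). The set is symmetric: if d ∈ A - A then -d ∈ A - A.
Enumerate nonzero differences d = a - a' with a > a' (then include -d):
Positive differences: {2, 4, 6, 10}
Full difference set: {0} ∪ (positive diffs) ∪ (negative diffs).
|A - A| = 1 + 2·4 = 9 (matches direct enumeration: 9).

|A - A| = 9


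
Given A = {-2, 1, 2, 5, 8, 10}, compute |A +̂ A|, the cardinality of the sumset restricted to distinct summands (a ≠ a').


Restricted sumset: A +̂ A = {a + a' : a ∈ A, a' ∈ A, a ≠ a'}.
Equivalently, take A + A and drop any sum 2a that is achievable ONLY as a + a for a ∈ A (i.e. sums representable only with equal summands).
Enumerate pairs (a, a') with a < a' (symmetric, so each unordered pair gives one sum; this covers all a ≠ a'):
  -2 + 1 = -1
  -2 + 2 = 0
  -2 + 5 = 3
  -2 + 8 = 6
  -2 + 10 = 8
  1 + 2 = 3
  1 + 5 = 6
  1 + 8 = 9
  1 + 10 = 11
  2 + 5 = 7
  2 + 8 = 10
  2 + 10 = 12
  5 + 8 = 13
  5 + 10 = 15
  8 + 10 = 18
Collected distinct sums: {-1, 0, 3, 6, 7, 8, 9, 10, 11, 12, 13, 15, 18}
|A +̂ A| = 13
(Reference bound: |A +̂ A| ≥ 2|A| - 3 for |A| ≥ 2, with |A| = 6 giving ≥ 9.)

|A +̂ A| = 13


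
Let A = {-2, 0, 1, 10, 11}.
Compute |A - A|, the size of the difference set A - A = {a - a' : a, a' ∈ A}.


A - A = {a - a' : a, a' ∈ A}; |A| = 5.
Bounds: 2|A|-1 ≤ |A - A| ≤ |A|² - |A| + 1, i.e. 9 ≤ |A - A| ≤ 21.
Note: 0 ∈ A - A always (from a - a). The set is symmetric: if d ∈ A - A then -d ∈ A - A.
Enumerate nonzero differences d = a - a' with a > a' (then include -d):
Positive differences: {1, 2, 3, 9, 10, 11, 12, 13}
Full difference set: {0} ∪ (positive diffs) ∪ (negative diffs).
|A - A| = 1 + 2·8 = 17 (matches direct enumeration: 17).

|A - A| = 17


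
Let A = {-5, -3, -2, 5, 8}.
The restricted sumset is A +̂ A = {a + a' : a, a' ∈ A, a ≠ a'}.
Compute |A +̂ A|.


Restricted sumset: A +̂ A = {a + a' : a ∈ A, a' ∈ A, a ≠ a'}.
Equivalently, take A + A and drop any sum 2a that is achievable ONLY as a + a for a ∈ A (i.e. sums representable only with equal summands).
Enumerate pairs (a, a') with a < a' (symmetric, so each unordered pair gives one sum; this covers all a ≠ a'):
  -5 + -3 = -8
  -5 + -2 = -7
  -5 + 5 = 0
  -5 + 8 = 3
  -3 + -2 = -5
  -3 + 5 = 2
  -3 + 8 = 5
  -2 + 5 = 3
  -2 + 8 = 6
  5 + 8 = 13
Collected distinct sums: {-8, -7, -5, 0, 2, 3, 5, 6, 13}
|A +̂ A| = 9
(Reference bound: |A +̂ A| ≥ 2|A| - 3 for |A| ≥ 2, with |A| = 5 giving ≥ 7.)

|A +̂ A| = 9
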